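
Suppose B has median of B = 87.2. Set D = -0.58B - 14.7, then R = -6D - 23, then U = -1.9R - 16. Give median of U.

median of U = -716.4464

median of D = (-0.58)·87.2 + (-14.7) = -65.276.
median of R = (-6)·(-65.276) + (-23) = 368.656.
median of U = (-1.9)·368.656 + (-16) = -716.4464.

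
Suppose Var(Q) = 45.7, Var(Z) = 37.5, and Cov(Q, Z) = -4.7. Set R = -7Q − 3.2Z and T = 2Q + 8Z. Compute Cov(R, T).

Cov(R, T) = -1306.52

By bilinearity, Cov(R, T) = ac·Var(Q) + bd·Var(Z) + (ad+bc)·Cov(Q, Z), with a=-7, b=-3.2, c=2, d=8.
ac·Var(Q) = (-7)·2·45.7 = -639.8
bd·Var(Z) = (-3.2)·8·37.5 = -960
(ad+bc)·Cov(Q, Z) = (-62.4)·(-4.7) = 293.28
Cov(R, T) = -639.8 + (-960) + 293.28 = -1306.52.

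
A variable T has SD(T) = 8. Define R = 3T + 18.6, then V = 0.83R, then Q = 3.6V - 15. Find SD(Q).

SD(R) = |3|·8 = 24.
SD(V) = |0.83|·24 = 19.92.
SD(Q) = |3.6|·19.92 = 71.712.

SD(Q) = 71.712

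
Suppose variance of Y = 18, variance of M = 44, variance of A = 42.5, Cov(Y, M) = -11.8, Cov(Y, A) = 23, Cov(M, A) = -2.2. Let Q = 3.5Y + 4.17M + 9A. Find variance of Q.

variance of Q = 5367.5376

variance of Q = a²·variance of Y + b²·variance of M + c²·variance of A + 2ab·Cov(Y, M) + 2ac·Cov(Y, A) + 2bc·Cov(M, A), with a = 3.5, b = 4.17, c = 9.
= 220.5 + 765.1116 + 3442.5 + (-344.442) + 1449 + (-165.132)
= 5367.5376.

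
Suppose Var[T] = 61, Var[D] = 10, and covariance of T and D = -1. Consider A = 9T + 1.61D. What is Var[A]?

Var[A] = a²·Var[T] + b²·Var[D] + 2ab·covariance of T and D with a = 9, b = 1.61.
= 9²·61 + 1.61²·10 + 2·9·1.61·(-1)
= 4941 + 25.921 + (-28.98) = 4937.941.

Var[A] = 4937.941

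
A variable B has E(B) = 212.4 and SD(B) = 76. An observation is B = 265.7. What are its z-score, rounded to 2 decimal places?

z = (B − E(B)) / SD(B) = (265.7 − 212.4) / 76 ≈ 0.70.

z = 0.70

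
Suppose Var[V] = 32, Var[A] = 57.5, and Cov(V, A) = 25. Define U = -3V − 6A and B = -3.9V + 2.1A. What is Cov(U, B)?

By bilinearity, Cov(U, B) = ac·Var[V] + bd·Var[A] + (ad+bc)·Cov(V, A), with a=-3, b=-6, c=-3.9, d=2.1.
ac·Var[V] = (-3)·(-3.9)·32 = 374.4
bd·Var[A] = (-6)·2.1·57.5 = -724.5
(ad+bc)·Cov(V, A) = (17.1)·25 = 427.5
Cov(U, B) = 374.4 + (-724.5) + 427.5 = 77.4.

Cov(U, B) = 77.4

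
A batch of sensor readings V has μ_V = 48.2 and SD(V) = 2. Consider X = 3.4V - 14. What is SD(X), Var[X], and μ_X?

X = 3.4V - 14 is linear with a = 3.4, b = -14.
SD(X) = |a|·SD(V) = |3.4|·2 = 6.8.
Var[V] = 2² = 4.
Var[X] = a²·Var[V] = 3.4²·4 = 46.24 (the additive constant -14 does not affect variance).
μ_X = a·μ_V + b = 3.4·48.2 + (-14) = 149.88.

SD(X) = 6.8, Var[X] = 46.24, μ_X = 149.88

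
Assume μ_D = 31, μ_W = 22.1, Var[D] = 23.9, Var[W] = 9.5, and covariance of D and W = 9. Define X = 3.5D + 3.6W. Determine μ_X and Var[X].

μ_X = 3.5·μ_D + 3.6·μ_W = 3.5·31 + 3.6·22.1 = 188.06.
Var[X] = a²·Var[D] + b²·Var[W] + 2ab·covariance of D and W with a = 3.5, b = 3.6.
= 3.5²·23.9 + 3.6²·9.5 + 2·3.5·3.6·9
= 292.775 + 123.12 + 226.8 = 642.695.

μ_X = 188.06, Var[X] = 642.695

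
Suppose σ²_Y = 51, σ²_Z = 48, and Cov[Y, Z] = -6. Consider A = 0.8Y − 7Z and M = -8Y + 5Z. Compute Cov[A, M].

By bilinearity, Cov[A, M] = ac·σ²_Y + bd·σ²_Z + (ad+bc)·Cov[Y, Z], with a=0.8, b=-7, c=-8, d=5.
ac·σ²_Y = 0.8·(-8)·51 = -326.4
bd·σ²_Z = (-7)·5·48 = -1680
(ad+bc)·Cov[Y, Z] = (60)·(-6) = -360
Cov[A, M] = -326.4 + (-1680) + (-360) = -2366.4.

Cov[A, M] = -2366.4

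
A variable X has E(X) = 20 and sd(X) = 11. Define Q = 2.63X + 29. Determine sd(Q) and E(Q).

sd(Q) = 28.93, E(Q) = 81.6

Q = 2.63X + 29 is linear with a = 2.63, b = 29.
sd(Q) = |a|·sd(X) = |2.63|·11 = 28.93.
E(Q) = a·E(X) + b = 2.63·20 + 29 = 81.6.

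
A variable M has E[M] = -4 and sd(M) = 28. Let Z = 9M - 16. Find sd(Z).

Z = 9M - 16 is linear with a = 9, b = -16.
sd(Z) = |a|·sd(M) = |9|·28 = 252.

sd(Z) = 252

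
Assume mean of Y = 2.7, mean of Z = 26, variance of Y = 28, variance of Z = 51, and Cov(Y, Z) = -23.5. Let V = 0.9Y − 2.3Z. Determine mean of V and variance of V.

mean of V = -57.37, variance of V = 389.76

mean of V = 0.9·mean of Y + (-2.3)·mean of Z = 0.9·2.7 + (-2.3)·26 = -57.37.
variance of V = a²·variance of Y + b²·variance of Z + 2ab·Cov(Y, Z) with a = 0.9, b = -2.3.
= 0.9²·28 + (-2.3)²·51 + 2·0.9·(-2.3)·(-23.5)
= 22.68 + 269.79 + 97.29 = 389.76.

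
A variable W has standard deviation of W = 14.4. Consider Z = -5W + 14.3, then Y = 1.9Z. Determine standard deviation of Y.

standard deviation of Y = 136.8

standard deviation of Z = |-5|·14.4 = 72.
standard deviation of Y = |1.9|·72 = 136.8.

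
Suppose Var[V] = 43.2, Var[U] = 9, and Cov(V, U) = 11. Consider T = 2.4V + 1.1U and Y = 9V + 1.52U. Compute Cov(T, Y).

By bilinearity, Cov(T, Y) = ac·Var[V] + bd·Var[U] + (ad+bc)·Cov(V, U), with a=2.4, b=1.1, c=9, d=1.52.
ac·Var[V] = 2.4·9·43.2 = 933.12
bd·Var[U] = 1.1·1.52·9 = 15.048
(ad+bc)·Cov(V, U) = (13.548)·11 = 149.028
Cov(T, Y) = 933.12 + 15.048 + 149.028 = 1097.196.

Cov(T, Y) = 1097.196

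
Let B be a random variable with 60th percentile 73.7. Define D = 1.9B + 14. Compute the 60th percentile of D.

Since a = 1.9 > 0 the transformation is increasing, so the 60th percentile of D = a·(P_{60} of B) + b = 1.9·73.7 + 14 = 154.03.

60th percentile of D = 154.03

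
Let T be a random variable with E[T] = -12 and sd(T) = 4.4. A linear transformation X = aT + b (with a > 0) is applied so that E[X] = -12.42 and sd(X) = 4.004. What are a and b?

sd(X) = a·sd(T) (a > 0), so a = 4.004/4.4 = 0.91.
E[X] = a·E[T] + b, so b = -12.42 − 0.91·(-12) = -1.5.

a = 0.91, b = -1.5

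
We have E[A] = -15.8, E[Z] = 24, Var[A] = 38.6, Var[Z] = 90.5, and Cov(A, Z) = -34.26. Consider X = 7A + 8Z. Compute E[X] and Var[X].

E[X] = 81.4, Var[X] = 3846.28

E[X] = 7·E[A] + 8·E[Z] = 7·(-15.8) + 8·24 = 81.4.
Var[X] = a²·Var[A] + b²·Var[Z] + 2ab·Cov(A, Z) with a = 7, b = 8.
= 7²·38.6 + 8²·90.5 + 2·7·8·(-34.26)
= 1891.4 + 5792 + (-3837.12) = 3846.28.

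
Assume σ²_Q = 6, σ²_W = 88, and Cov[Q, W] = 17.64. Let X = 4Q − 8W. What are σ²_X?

σ²_X = 4599.04

σ²_X = a²·σ²_Q + b²·σ²_W + 2ab·Cov[Q, W] with a = 4, b = -8.
= 4²·6 + (-8)²·88 + 2·4·(-8)·17.64
= 96 + 5632 + (-1128.96) = 4599.04.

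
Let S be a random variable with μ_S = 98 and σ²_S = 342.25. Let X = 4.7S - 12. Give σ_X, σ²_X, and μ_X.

σ_X = 86.95, σ²_X = 7560.3025, μ_X = 448.6

X = 4.7S - 12 is linear with a = 4.7, b = -12.
σ_S = √342.25 = 18.5.
σ_X = |a|·σ_S = |4.7|·18.5 = 86.95.
σ²_X = a²·σ²_S = 4.7²·342.25 = 7560.3025 (the additive constant -12 does not affect variance).
μ_X = a·μ_S + b = 4.7·98 + (-12) = 448.6.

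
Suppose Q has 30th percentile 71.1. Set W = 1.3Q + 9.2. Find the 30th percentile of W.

Since a = 1.3 > 0 the transformation is increasing, so the 30th percentile of W = a·(P_{30} of Q) + b = 1.3·71.1 + 9.2 = 101.63.

30th percentile of W = 101.63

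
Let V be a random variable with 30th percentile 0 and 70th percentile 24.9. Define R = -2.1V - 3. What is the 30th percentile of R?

Since a = -2.1 < 0 the transformation is decreasing, reversing order: the 30th percentile of R corresponds to the 70th percentile of V.
So P_{30}(R) = a·P_{70}(V) + b = (-2.1)·24.9 + (-3) = -55.29.

30th percentile of R = -55.29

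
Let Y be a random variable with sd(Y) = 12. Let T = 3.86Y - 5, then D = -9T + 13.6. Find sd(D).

sd(T) = |3.86|·12 = 46.32.
sd(D) = |-9|·46.32 = 416.88.

sd(D) = 416.88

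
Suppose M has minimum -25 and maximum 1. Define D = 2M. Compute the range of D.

Range of M = 1 − (-25) = 26.
Range(D) = |a|·Range(M) = |2|·26 = 52.

Range(D) = 52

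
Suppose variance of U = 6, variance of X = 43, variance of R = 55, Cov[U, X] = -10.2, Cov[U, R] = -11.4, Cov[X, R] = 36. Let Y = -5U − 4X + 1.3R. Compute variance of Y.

variance of Y = 296.75

variance of Y = a²·variance of U + b²·variance of X + c²·variance of R + 2ab·Cov[U, X] + 2ac·Cov[U, R] + 2bc·Cov[X, R], with a = -5, b = -4, c = 1.3.
= 150 + 688 + 92.95 + (-408) + 148.2 + (-374.4)
= 296.75.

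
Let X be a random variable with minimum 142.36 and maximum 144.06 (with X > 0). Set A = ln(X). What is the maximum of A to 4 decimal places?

max(A) = 4.9702

ln(X) is increasing on this domain, so max(A) comes from max(X) = 144.06: max(A) = ln(144.06) ≈ 4.9702.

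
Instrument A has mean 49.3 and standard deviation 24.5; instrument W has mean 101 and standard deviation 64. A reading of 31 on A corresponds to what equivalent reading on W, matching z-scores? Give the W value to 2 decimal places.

z = (31 − 49.3)/24.5 ≈ -0.7469.
W = 101 + z·64 = 101 + (31 − 49.3)·64/24.5 ≈ 53.20.

W = 53.20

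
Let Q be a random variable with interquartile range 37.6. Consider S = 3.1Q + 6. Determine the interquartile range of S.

Under S = aQ + b, IQR(S) = |a|·IQR(Q) = |3.1|·37.6 = 116.56 (shifts cancel; spread scales by |a|).

IQR(S) = 116.56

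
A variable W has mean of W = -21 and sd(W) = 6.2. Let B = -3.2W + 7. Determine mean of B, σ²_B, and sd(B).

B = -3.2W + 7 is linear with a = -3.2, b = 7.
mean of B = a·mean of W + b = (-3.2)·(-21) + 7 = 74.2.
σ²_W = 6.2² = 38.44.
σ²_B = a²·σ²_W = (-3.2)²·38.44 = 393.6256 (the additive constant 7 does not affect variance).
sd(B) = |a|·sd(W) = |-3.2|·6.2 = 19.84.

mean of B = 74.2, σ²_B = 393.6256, sd(B) = 19.84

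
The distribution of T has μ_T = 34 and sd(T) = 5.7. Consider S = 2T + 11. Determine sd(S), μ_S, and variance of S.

S = 2T + 11 is linear with a = 2, b = 11.
sd(S) = |a|·sd(T) = |2|·5.7 = 11.4.
μ_S = a·μ_T + b = 2·34 + 11 = 79.
variance of T = 5.7² = 32.49.
variance of S = a²·variance of T = 2²·32.49 = 129.96 (the additive constant 11 does not affect variance).

sd(S) = 11.4, μ_S = 79, variance of S = 129.96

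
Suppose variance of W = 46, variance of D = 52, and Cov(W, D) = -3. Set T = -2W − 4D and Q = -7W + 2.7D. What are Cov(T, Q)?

By bilinearity, Cov(T, Q) = ac·variance of W + bd·variance of D + (ad+bc)·Cov(W, D), with a=-2, b=-4, c=-7, d=2.7.
ac·variance of W = (-2)·(-7)·46 = 644
bd·variance of D = (-4)·2.7·52 = -561.6
(ad+bc)·Cov(W, D) = (22.6)·(-3) = -67.8
Cov(T, Q) = 644 + (-561.6) + (-67.8) = 14.6.

Cov(T, Q) = 14.6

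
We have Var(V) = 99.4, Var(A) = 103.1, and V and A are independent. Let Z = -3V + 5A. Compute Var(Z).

Var(Z) = 3472.1

Var(Z) = a²·Var(V) + b²·Var(A) + 2ab·Cov(V, A) with a = -3, b = 5.
Independence gives Cov(V, A) = 0.
= (-3)²·99.4 + 5²·103.1 + 2·(-3)·5·0
= 894.6 + 2577.5 + 0 = 3472.1.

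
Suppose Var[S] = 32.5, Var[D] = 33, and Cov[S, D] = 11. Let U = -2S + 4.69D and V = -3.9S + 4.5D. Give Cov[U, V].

Cov[U, V] = 649.764

By bilinearity, Cov[U, V] = ac·Var[S] + bd·Var[D] + (ad+bc)·Cov[S, D], with a=-2, b=4.69, c=-3.9, d=4.5.
ac·Var[S] = (-2)·(-3.9)·32.5 = 253.5
bd·Var[D] = 4.69·4.5·33 = 696.465
(ad+bc)·Cov[S, D] = (-27.291)·11 = -300.201
Cov[U, V] = 253.5 + 696.465 + (-300.201) = 649.764.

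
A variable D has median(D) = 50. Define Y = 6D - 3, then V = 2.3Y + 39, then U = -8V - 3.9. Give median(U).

median(Y) = 6·50 + (-3) = 297.
median(V) = 2.3·297 + 39 = 722.1.
median(U) = (-8)·722.1 + (-3.9) = -5780.7.

median(U) = -5780.7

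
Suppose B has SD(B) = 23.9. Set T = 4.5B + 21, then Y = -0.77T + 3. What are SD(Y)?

SD(T) = |4.5|·23.9 = 107.55.
SD(Y) = |-0.77|·107.55 = 82.8135.

SD(Y) = 82.8135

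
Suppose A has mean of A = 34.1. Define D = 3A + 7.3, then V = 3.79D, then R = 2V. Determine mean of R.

mean of R = 830.768

mean of D = 3·34.1 + 7.3 = 109.6.
mean of V = 3.79·109.6 = 415.384.
mean of R = 2·415.384 = 830.768.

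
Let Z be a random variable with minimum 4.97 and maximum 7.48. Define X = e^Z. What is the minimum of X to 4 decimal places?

e^Z is increasing on this domain, so min(X) comes from min(Z) = 4.97: min(X) = exp(4.97) ≈ 144.0269.

min(X) = 144.0269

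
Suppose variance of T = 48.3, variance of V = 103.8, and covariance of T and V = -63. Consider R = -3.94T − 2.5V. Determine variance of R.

variance of R = a²·variance of T + b²·variance of V + 2ab·covariance of T and V with a = -3.94, b = -2.5.
= (-3.94)²·48.3 + (-2.5)²·103.8 + 2·(-3.94)·(-2.5)·(-63)
= 749.78988 + 648.75 + (-1241.1) = 157.43988.

variance of R = 157.43988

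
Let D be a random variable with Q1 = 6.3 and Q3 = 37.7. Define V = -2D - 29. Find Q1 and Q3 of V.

a = -2 < 0 reverses order: Q1(V) comes from Q3(D), Q3(V) from Q1(D).
Q1(V) = (-2)·37.7 + (-29) = -104.4; Q3(V) = (-2)·6.3 + (-29) = -41.6.

Q1(V) = -104.4, Q3(V) = -41.6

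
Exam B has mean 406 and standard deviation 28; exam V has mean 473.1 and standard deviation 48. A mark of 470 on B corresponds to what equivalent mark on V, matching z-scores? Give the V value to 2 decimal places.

z = (470 − 406)/28 ≈ 2.2857.
V = 473.1 + z·48 = 473.1 + (470 − 406)·48/28 ≈ 582.81.

V = 582.81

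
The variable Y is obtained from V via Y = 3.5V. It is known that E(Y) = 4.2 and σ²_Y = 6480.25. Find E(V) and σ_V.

From Y = 3.5V: E(Y) = a·E(V) + b, so E(V) = (E(Y) − b)/a = (4.2 − 0)/3.5 = 1.2.
σ_Y = √6480.25 = 80.5.
σ_Y = |a|·σ_V, so σ_V = 80.5/|3.5| = 23.

E(V) = 1.2, σ_V = 23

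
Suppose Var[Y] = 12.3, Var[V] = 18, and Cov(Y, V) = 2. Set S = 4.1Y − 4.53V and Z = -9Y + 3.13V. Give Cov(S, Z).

Cov(S, Z) = -601.8842

By bilinearity, Cov(S, Z) = ac·Var[Y] + bd·Var[V] + (ad+bc)·Cov(Y, V), with a=4.1, b=-4.53, c=-9, d=3.13.
ac·Var[Y] = 4.1·(-9)·12.3 = -453.87
bd·Var[V] = (-4.53)·3.13·18 = -255.2202
(ad+bc)·Cov(Y, V) = (53.603)·2 = 107.206
Cov(S, Z) = -453.87 + (-255.2202) + 107.206 = -601.8842.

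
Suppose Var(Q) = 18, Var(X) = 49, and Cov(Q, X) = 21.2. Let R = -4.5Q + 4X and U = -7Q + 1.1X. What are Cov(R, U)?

Cov(R, U) = 84.06

By bilinearity, Cov(R, U) = ac·Var(Q) + bd·Var(X) + (ad+bc)·Cov(Q, X), with a=-4.5, b=4, c=-7, d=1.1.
ac·Var(Q) = (-4.5)·(-7)·18 = 567
bd·Var(X) = 4·1.1·49 = 215.6
(ad+bc)·Cov(Q, X) = (-32.95)·21.2 = -698.54
Cov(R, U) = 567 + 215.6 + (-698.54) = 84.06.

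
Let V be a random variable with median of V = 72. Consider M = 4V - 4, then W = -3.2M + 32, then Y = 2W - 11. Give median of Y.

median of M = 4·72 + (-4) = 284.
median of W = (-3.2)·284 + 32 = -876.8.
median of Y = 2·(-876.8) + (-11) = -1764.6.

median of Y = -1764.6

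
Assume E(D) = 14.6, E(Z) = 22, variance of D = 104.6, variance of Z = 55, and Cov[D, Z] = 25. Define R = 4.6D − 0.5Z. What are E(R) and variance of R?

E(R) = 56.16, variance of R = 2112.086

E(R) = 4.6·E(D) + (-0.5)·E(Z) = 4.6·14.6 + (-0.5)·22 = 56.16.
variance of R = a²·variance of D + b²·variance of Z + 2ab·Cov[D, Z] with a = 4.6, b = -0.5.
= 4.6²·104.6 + (-0.5)²·55 + 2·4.6·(-0.5)·25
= 2213.336 + 13.75 + (-115) = 2112.086.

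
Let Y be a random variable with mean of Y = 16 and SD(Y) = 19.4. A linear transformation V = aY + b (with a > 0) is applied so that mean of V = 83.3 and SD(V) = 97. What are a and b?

SD(V) = a·SD(Y) (a > 0), so a = 97/19.4 = 5.
mean of V = a·mean of Y + b, so b = 83.3 − 5·16 = 3.3.

a = 5, b = 3.3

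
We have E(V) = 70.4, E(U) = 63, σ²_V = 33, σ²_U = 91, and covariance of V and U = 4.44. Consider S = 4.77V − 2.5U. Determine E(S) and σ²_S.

E(S) = 4.77·E(V) + (-2.5)·E(U) = 4.77·70.4 + (-2.5)·63 = 178.308.
σ²_S = a²·σ²_V + b²·σ²_U + 2ab·covariance of V and U with a = 4.77, b = -2.5.
= 4.77²·33 + (-2.5)²·91 + 2·4.77·(-2.5)·4.44
= 750.8457 + 568.75 + (-105.894) = 1213.7017.

E(S) = 178.308, σ²_S = 1213.7017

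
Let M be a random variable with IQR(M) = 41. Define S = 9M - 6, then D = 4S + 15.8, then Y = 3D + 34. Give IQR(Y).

IQR(Y) = 4428

IQR(S) = |9|·41 = 369.
IQR(D) = |4|·369 = 1476.
IQR(Y) = |3|·1476 = 4428.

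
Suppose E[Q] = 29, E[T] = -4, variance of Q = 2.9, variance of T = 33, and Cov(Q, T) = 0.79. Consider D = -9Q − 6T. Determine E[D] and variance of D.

E[D] = (-9)·E[Q] + (-6)·E[T] = (-9)·29 + (-6)·(-4) = -237.
variance of D = a²·variance of Q + b²·variance of T + 2ab·Cov(Q, T) with a = -9, b = -6.
= (-9)²·2.9 + (-6)²·33 + 2·(-9)·(-6)·0.79
= 234.9 + 1188 + 85.32 = 1508.22.

E[D] = -237, variance of D = 1508.22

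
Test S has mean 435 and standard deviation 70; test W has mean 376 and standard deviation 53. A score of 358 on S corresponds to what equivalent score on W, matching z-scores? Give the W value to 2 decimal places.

W = 317.70

z = (358 − 435)/70 = -1.1.
W = 376 + z·53 = 376 + (358 − 435)·53/70 = 317.70.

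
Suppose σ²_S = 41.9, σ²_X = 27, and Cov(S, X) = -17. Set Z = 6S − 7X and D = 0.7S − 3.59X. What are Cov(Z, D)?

By bilinearity, Cov(Z, D) = ac·σ²_S + bd·σ²_X + (ad+bc)·Cov(S, X), with a=6, b=-7, c=0.7, d=-3.59.
ac·σ²_S = 6·0.7·41.9 = 175.98
bd·σ²_X = (-7)·(-3.59)·27 = 678.51
(ad+bc)·Cov(S, X) = (-26.44)·(-17) = 449.48
Cov(Z, D) = 175.98 + 678.51 + 449.48 = 1303.97.

Cov(Z, D) = 1303.97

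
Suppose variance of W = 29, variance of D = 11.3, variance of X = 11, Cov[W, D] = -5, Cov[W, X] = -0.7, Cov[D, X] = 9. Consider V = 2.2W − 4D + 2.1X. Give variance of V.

variance of V = 300.002

variance of V = a²·variance of W + b²·variance of D + c²·variance of X + 2ab·Cov[W, D] + 2ac·Cov[W, X] + 2bc·Cov[D, X], with a = 2.2, b = -4, c = 2.1.
= 140.36 + 180.8 + 48.51 + 88 + (-6.468) + (-151.2)
= 300.002.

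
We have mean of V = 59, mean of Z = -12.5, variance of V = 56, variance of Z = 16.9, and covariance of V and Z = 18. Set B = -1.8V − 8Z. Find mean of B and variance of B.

mean of B = -6.2, variance of B = 1781.44

mean of B = (-1.8)·mean of V + (-8)·mean of Z = (-1.8)·59 + (-8)·(-12.5) = -6.2.
variance of B = a²·variance of V + b²·variance of Z + 2ab·covariance of V and Z with a = -1.8, b = -8.
= (-1.8)²·56 + (-8)²·16.9 + 2·(-1.8)·(-8)·18
= 181.44 + 1081.6 + 518.4 = 1781.44.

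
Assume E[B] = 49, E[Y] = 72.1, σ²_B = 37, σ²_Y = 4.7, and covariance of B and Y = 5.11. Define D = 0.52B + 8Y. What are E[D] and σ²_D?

E[D] = 602.28, σ²_D = 353.32

E[D] = 0.52·E[B] + 8·E[Y] = 0.52·49 + 8·72.1 = 602.28.
σ²_D = a²·σ²_B + b²·σ²_Y + 2ab·covariance of B and Y with a = 0.52, b = 8.
= 0.52²·37 + 8²·4.7 + 2·0.52·8·5.11
= 10.0048 + 300.8 + 42.5152 = 353.32.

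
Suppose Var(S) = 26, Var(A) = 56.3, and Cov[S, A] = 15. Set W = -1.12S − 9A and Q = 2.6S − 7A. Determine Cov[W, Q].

Cov[W, Q] = 3237.788

By bilinearity, Cov[W, Q] = ac·Var(S) + bd·Var(A) + (ad+bc)·Cov[S, A], with a=-1.12, b=-9, c=2.6, d=-7.
ac·Var(S) = (-1.12)·2.6·26 = -75.712
bd·Var(A) = (-9)·(-7)·56.3 = 3546.9
(ad+bc)·Cov[S, A] = (-15.56)·15 = -233.4
Cov[W, Q] = -75.712 + 3546.9 + (-233.4) = 3237.788.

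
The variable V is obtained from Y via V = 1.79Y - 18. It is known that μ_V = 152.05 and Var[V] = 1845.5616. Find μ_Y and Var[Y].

From V = 1.79Y - 18: μ_V = a·μ_Y + b, so μ_Y = (μ_V − b)/a = (152.05 − (-18))/1.79 = 95.
Var[V] = a²·Var[Y], so Var[Y] = 1845.5616/1.79² = 576.

μ_Y = 95, Var[Y] = 576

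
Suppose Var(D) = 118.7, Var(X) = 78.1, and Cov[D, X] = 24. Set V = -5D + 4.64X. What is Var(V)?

Var(V) = a²·Var(D) + b²·Var(X) + 2ab·Cov[D, X] with a = -5, b = 4.64.
= (-5)²·118.7 + 4.64²·78.1 + 2·(-5)·4.64·24
= 2967.5 + 1681.46176 + (-1113.6) = 3535.36176.

Var(V) = 3535.36176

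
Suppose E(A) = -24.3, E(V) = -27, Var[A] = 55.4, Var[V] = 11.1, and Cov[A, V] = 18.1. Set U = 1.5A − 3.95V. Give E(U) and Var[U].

E(U) = 1.5·E(A) + (-3.95)·E(V) = 1.5·(-24.3) + (-3.95)·(-27) = 70.2.
Var[U] = a²·Var[A] + b²·Var[V] + 2ab·Cov[A, V] with a = 1.5, b = -3.95.
= 1.5²·55.4 + (-3.95)²·11.1 + 2·1.5·(-3.95)·18.1
= 124.65 + 173.18775 + (-214.485) = 83.35275.

E(U) = 70.2, Var[U] = 83.35275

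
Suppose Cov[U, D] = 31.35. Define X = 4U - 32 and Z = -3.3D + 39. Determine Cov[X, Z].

Cov[X, Z] = a·c·Cov[U, D] = 4·(-3.3)·31.35 = -413.82. Additive constants drop out.

Cov[X, Z] = -413.82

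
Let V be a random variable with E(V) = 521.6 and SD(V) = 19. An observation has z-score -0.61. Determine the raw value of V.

V = E(V) + z·SD(V) = 521.6 + (-0.61)·19 = 510.01.

V = 510.01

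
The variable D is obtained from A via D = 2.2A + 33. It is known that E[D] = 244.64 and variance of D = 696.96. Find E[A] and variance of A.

E[A] = 96.2, variance of A = 144

From D = 2.2A + 33: E[D] = a·E[A] + b, so E[A] = (E[D] − b)/a = (244.64 − 33)/2.2 = 96.2.
variance of D = a²·variance of A, so variance of A = 696.96/2.2² = 144.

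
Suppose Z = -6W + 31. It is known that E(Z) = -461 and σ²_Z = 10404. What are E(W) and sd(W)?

E(W) = 82, sd(W) = 17

From Z = -6W + 31: E(Z) = a·E(W) + b, so E(W) = (E(Z) − b)/a = (-461 − 31)/(-6) = 82.
sd(Z) = √10404 = 102.
sd(Z) = |a|·sd(W), so sd(W) = 102/|-6| = 17.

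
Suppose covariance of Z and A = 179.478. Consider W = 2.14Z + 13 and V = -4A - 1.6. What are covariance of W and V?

covariance of W and V = -1536.33168

covariance of W and V = a·c·covariance of Z and A = 2.14·(-4)·179.478 = -1536.33168. Additive constants drop out.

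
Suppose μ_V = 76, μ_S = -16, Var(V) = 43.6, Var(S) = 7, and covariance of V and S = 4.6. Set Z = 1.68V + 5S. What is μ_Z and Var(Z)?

μ_Z = 47.68, Var(Z) = 375.33664

μ_Z = 1.68·μ_V + 5·μ_S = 1.68·76 + 5·(-16) = 47.68.
Var(Z) = a²·Var(V) + b²·Var(S) + 2ab·covariance of V and S with a = 1.68, b = 5.
= 1.68²·43.6 + 5²·7 + 2·1.68·5·4.6
= 123.05664 + 175 + 77.28 = 375.33664.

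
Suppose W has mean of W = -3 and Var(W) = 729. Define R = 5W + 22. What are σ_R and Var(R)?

σ_R = 135, Var(R) = 18225

R = 5W + 22 is linear with a = 5, b = 22.
σ_W = √729 = 27.
σ_R = |a|·σ_W = |5|·27 = 135.
Var(R) = a²·Var(W) = 5²·729 = 18225 (the additive constant 22 does not affect variance).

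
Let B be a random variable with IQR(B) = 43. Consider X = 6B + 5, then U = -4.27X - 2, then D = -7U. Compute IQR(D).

IQR(D) = 7711.62

IQR(X) = |6|·43 = 258.
IQR(U) = |-4.27|·258 = 1101.66.
IQR(D) = |-7|·1101.66 = 7711.62.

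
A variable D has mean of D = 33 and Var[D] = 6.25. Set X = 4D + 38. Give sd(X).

sd(X) = 10

X = 4D + 38 is linear with a = 4, b = 38.
sd(D) = √6.25 = 2.5.
sd(X) = |a|·sd(D) = |4|·2.5 = 10.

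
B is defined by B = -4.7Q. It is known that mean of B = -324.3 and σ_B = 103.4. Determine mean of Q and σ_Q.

From B = -4.7Q: mean of B = a·mean of Q + b, so mean of Q = (mean of B − b)/a = (-324.3 − 0)/(-4.7) = 69.
σ_B = |a|·σ_Q, so σ_Q = 103.4/|-4.7| = 22.

mean of Q = 69, σ_Q = 22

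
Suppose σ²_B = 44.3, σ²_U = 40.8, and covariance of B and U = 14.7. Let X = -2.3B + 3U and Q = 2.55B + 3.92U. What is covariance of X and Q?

covariance of X and Q = 199.9083

By bilinearity, covariance of X and Q = ac·σ²_B + bd·σ²_U + (ad+bc)·covariance of B and U, with a=-2.3, b=3, c=2.55, d=3.92.
ac·σ²_B = (-2.3)·2.55·44.3 = -259.8195
bd·σ²_U = 3·3.92·40.8 = 479.808
(ad+bc)·covariance of B and U = (-1.366)·14.7 = -20.0802
covariance of X and Q = -259.8195 + 479.808 + (-20.0802) = 199.9083.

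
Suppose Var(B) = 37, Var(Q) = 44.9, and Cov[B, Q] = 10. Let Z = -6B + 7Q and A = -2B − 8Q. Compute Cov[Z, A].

By bilinearity, Cov[Z, A] = ac·Var(B) + bd·Var(Q) + (ad+bc)·Cov[B, Q], with a=-6, b=7, c=-2, d=-8.
ac·Var(B) = (-6)·(-2)·37 = 444
bd·Var(Q) = 7·(-8)·44.9 = -2514.4
(ad+bc)·Cov[B, Q] = (34)·10 = 340
Cov[Z, A] = 444 + (-2514.4) + 340 = -1730.4.

Cov[Z, A] = -1730.4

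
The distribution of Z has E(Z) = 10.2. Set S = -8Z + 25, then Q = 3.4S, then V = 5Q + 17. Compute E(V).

E(S) = (-8)·10.2 + 25 = -56.6.
E(Q) = 3.4·(-56.6) = -192.44.
E(V) = 5·(-192.44) + 17 = -945.2.

E(V) = -945.2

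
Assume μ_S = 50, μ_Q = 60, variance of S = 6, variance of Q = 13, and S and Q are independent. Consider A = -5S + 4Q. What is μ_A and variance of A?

μ_A = (-5)·μ_S + 4·μ_Q = (-5)·50 + 4·60 = -10.
variance of A = a²·variance of S + b²·variance of Q + 2ab·covariance of S and Q with a = -5, b = 4.
Independence gives covariance of S and Q = 0.
= (-5)²·6 + 4²·13 + 2·(-5)·4·0
= 150 + 208 + 0 = 358.

μ_A = -10, variance of A = 358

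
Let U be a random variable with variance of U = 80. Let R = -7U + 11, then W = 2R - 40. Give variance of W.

variance of R = (-7)²·80 = 3920.
variance of W = 2²·3920 = 15680.

variance of W = 15680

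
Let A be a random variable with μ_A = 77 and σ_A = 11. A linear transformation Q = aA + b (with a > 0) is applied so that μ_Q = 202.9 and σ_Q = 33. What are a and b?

a = 3, b = -28.1

σ_Q = a·σ_A (a > 0), so a = 33/11 = 3.
μ_Q = a·μ_A + b, so b = 202.9 − 3·77 = -28.1.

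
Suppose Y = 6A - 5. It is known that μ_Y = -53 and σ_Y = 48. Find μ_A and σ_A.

From Y = 6A - 5: μ_Y = a·μ_A + b, so μ_A = (μ_Y − b)/a = (-53 − (-5))/6 = -8.
σ_Y = |a|·σ_A, so σ_A = 48/|6| = 8.

μ_A = -8, σ_A = 8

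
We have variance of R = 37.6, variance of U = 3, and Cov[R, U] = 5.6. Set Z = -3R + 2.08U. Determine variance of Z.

variance of Z = a²·variance of R + b²·variance of U + 2ab·Cov[R, U] with a = -3, b = 2.08.
= (-3)²·37.6 + 2.08²·3 + 2·(-3)·2.08·5.6
= 338.4 + 12.9792 + (-69.888) = 281.4912.

variance of Z = 281.4912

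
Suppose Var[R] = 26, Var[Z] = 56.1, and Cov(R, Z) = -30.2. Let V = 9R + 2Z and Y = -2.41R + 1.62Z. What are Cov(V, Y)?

By bilinearity, Cov(V, Y) = ac·Var[R] + bd·Var[Z] + (ad+bc)·Cov(R, Z), with a=9, b=2, c=-2.41, d=1.62.
ac·Var[R] = 9·(-2.41)·26 = -563.94
bd·Var[Z] = 2·1.62·56.1 = 181.764
(ad+bc)·Cov(R, Z) = (9.76)·(-30.2) = -294.752
Cov(V, Y) = -563.94 + 181.764 + (-294.752) = -676.928.

Cov(V, Y) = -676.928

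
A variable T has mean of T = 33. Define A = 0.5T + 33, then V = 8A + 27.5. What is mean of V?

mean of V = 423.5

mean of A = 0.5·33 + 33 = 49.5.
mean of V = 8·49.5 + 27.5 = 423.5.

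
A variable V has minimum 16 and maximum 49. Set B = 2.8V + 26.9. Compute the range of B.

Range(B) = 92.4

Range of V = 49 − 16 = 33.
Range(B) = |a|·Range(V) = |2.8|·33 = 92.4.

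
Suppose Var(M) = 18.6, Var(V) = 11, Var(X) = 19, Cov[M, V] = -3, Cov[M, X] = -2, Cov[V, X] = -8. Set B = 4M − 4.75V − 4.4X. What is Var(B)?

Var(B) = a²·Var(M) + b²·Var(V) + c²·Var(X) + 2ab·Cov[M, V] + 2ac·Cov[M, X] + 2bc·Cov[V, X], with a = 4, b = -4.75, c = -4.4.
= 297.6 + 248.1875 + 367.84 + 114 + 70.4 + (-334.4)
= 763.6275.

Var(B) = 763.6275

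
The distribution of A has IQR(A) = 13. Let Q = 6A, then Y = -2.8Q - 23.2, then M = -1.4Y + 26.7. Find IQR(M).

IQR(Q) = |6|·13 = 78.
IQR(Y) = |-2.8|·78 = 218.4.
IQR(M) = |-1.4|·218.4 = 305.76.

IQR(M) = 305.76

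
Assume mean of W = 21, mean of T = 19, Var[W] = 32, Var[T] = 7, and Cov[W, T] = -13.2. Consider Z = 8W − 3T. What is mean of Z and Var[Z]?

mean of Z = 111, Var[Z] = 2744.6

mean of Z = 8·mean of W + (-3)·mean of T = 8·21 + (-3)·19 = 111.
Var[Z] = a²·Var[W] + b²·Var[T] + 2ab·Cov[W, T] with a = 8, b = -3.
= 8²·32 + (-3)²·7 + 2·8·(-3)·(-13.2)
= 2048 + 63 + 633.6 = 2744.6.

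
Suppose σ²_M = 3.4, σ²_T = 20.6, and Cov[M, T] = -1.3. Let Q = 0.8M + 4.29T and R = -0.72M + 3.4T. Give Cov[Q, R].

Cov[Q, R] = 298.99264

By bilinearity, Cov[Q, R] = ac·σ²_M + bd·σ²_T + (ad+bc)·Cov[M, T], with a=0.8, b=4.29, c=-0.72, d=3.4.
ac·σ²_M = 0.8·(-0.72)·3.4 = -1.9584
bd·σ²_T = 4.29·3.4·20.6 = 300.4716
(ad+bc)·Cov[M, T] = (-0.3688)·(-1.3) = 0.47944
Cov[Q, R] = -1.9584 + 300.4716 + 0.47944 = 298.99264.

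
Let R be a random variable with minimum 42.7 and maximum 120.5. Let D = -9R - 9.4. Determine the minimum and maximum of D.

a = -9 < 0, so order reverses: min(D) = a·max(R)+b = (-9)·120.5 + (-9.4) = -1093.9; max(D) = a·min(R)+b = (-9)·42.7 + (-9.4) = -393.7.

min(D) = -1093.9, max(D) = -393.7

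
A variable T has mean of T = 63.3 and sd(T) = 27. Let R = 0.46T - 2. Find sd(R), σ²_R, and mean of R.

sd(R) = 12.42, σ²_R = 154.2564, mean of R = 27.118

R = 0.46T - 2 is linear with a = 0.46, b = -2.
sd(R) = |a|·sd(T) = |0.46|·27 = 12.42.
σ²_T = 27² = 729.
σ²_R = a²·σ²_T = 0.46²·729 = 154.2564 (the additive constant -2 does not affect variance).
mean of R = a·mean of T + b = 0.46·63.3 + (-2) = 27.118.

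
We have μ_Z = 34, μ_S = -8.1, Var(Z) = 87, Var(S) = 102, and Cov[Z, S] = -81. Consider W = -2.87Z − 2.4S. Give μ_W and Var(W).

μ_W = -78.14, Var(W) = 188.2743

μ_W = (-2.87)·μ_Z + (-2.4)·μ_S = (-2.87)·34 + (-2.4)·(-8.1) = -78.14.
Var(W) = a²·Var(Z) + b²·Var(S) + 2ab·Cov[Z, S] with a = -2.87, b = -2.4.
= (-2.87)²·87 + (-2.4)²·102 + 2·(-2.87)·(-2.4)·(-81)
= 716.6103 + 587.52 + (-1115.856) = 188.2743.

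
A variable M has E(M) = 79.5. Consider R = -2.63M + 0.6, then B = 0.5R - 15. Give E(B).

E(R) = (-2.63)·79.5 + 0.6 = -208.485.
E(B) = 0.5·(-208.485) + (-15) = -119.2425.

E(B) = -119.2425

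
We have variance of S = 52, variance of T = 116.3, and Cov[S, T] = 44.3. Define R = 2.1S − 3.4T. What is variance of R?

variance of R = 941.144

variance of R = a²·variance of S + b²·variance of T + 2ab·Cov[S, T] with a = 2.1, b = -3.4.
= 2.1²·52 + (-3.4)²·116.3 + 2·2.1·(-3.4)·44.3
= 229.32 + 1344.428 + (-632.604) = 941.144.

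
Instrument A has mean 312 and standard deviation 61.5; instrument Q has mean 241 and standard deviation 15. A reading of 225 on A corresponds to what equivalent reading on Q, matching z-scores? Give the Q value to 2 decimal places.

z = (225 − 312)/61.5 ≈ -1.4146.
Q = 241 + z·15 = 241 + (225 − 312)·15/61.5 ≈ 219.78.

Q = 219.78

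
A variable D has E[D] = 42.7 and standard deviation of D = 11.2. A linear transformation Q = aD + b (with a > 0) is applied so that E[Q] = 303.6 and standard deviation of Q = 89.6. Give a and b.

a = 8, b = -38

standard deviation of Q = a·standard deviation of D (a > 0), so a = 89.6/11.2 = 8.
E[Q] = a·E[D] + b, so b = 303.6 − 8·42.7 = -38.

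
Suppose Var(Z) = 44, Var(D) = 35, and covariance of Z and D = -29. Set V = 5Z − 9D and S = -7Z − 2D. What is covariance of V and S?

By bilinearity, covariance of V and S = ac·Var(Z) + bd·Var(D) + (ad+bc)·covariance of Z and D, with a=5, b=-9, c=-7, d=-2.
ac·Var(Z) = 5·(-7)·44 = -1540
bd·Var(D) = (-9)·(-2)·35 = 630
(ad+bc)·covariance of Z and D = (53)·(-29) = -1537
covariance of V and S = -1540 + 630 + (-1537) = -2447.

covariance of V and S = -2447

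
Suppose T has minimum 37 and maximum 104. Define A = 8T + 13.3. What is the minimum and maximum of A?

min(A) = 309.3, max(A) = 845.3

a = 8 > 0, so min(A) = a·min(T)+b = 8·37 + 13.3 = 309.3 and max(A) = 8·104 + 13.3 = 845.3.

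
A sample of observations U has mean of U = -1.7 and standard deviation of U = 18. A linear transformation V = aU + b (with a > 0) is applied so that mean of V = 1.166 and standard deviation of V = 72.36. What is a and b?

a = 4.02, b = 8

standard deviation of V = a·standard deviation of U (a > 0), so a = 72.36/18 = 4.02.
mean of V = a·mean of U + b, so b = 1.166 − 4.02·(-1.7) = 8.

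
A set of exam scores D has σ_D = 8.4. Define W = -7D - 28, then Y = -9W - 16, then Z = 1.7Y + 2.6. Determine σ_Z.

σ_W = |-7|·8.4 = 58.8.
σ_Y = |-9|·58.8 = 529.2.
σ_Z = |1.7|·529.2 = 899.64.

σ_Z = 899.64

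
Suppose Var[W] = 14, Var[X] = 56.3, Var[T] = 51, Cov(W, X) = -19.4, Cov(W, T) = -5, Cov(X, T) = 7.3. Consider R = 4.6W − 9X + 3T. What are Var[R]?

Var[R] = 6389.66

Var[R] = a²·Var[W] + b²·Var[X] + c²·Var[T] + 2ab·Cov(W, X) + 2ac·Cov(W, T) + 2bc·Cov(X, T), with a = 4.6, b = -9, c = 3.
= 296.24 + 4560.3 + 459 + 1606.32 + (-138) + (-394.2)
= 6389.66.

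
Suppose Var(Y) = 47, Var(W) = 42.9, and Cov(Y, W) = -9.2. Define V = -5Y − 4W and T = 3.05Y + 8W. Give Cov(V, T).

Cov(V, T) = -1609.31

By bilinearity, Cov(V, T) = ac·Var(Y) + bd·Var(W) + (ad+bc)·Cov(Y, W), with a=-5, b=-4, c=3.05, d=8.
ac·Var(Y) = (-5)·3.05·47 = -716.75
bd·Var(W) = (-4)·8·42.9 = -1372.8
(ad+bc)·Cov(Y, W) = (-52.2)·(-9.2) = 480.24
Cov(V, T) = -716.75 + (-1372.8) + 480.24 = -1609.31.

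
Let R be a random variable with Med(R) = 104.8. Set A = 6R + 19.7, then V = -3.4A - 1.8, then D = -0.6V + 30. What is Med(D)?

Med(D) = 1354.02

Med(A) = 6·104.8 + 19.7 = 648.5.
Med(V) = (-3.4)·648.5 + (-1.8) = -2206.7.
Med(D) = (-0.6)·(-2206.7) + 30 = 1354.02.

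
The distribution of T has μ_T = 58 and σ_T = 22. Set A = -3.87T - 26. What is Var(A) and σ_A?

A = -3.87T - 26 is linear with a = -3.87, b = -26.
Var(T) = 22² = 484.
Var(A) = a²·Var(T) = (-3.87)²·484 = 7248.8196 (the additive constant -26 does not affect variance).
σ_A = |a|·σ_T = |-3.87|·22 = 85.14.

Var(A) = 7248.8196, σ_A = 85.14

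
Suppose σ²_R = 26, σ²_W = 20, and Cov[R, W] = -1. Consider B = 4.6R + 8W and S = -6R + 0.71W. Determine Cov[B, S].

Cov[B, S] = -559.266

By bilinearity, Cov[B, S] = ac·σ²_R + bd·σ²_W + (ad+bc)·Cov[R, W], with a=4.6, b=8, c=-6, d=0.71.
ac·σ²_R = 4.6·(-6)·26 = -717.6
bd·σ²_W = 8·0.71·20 = 113.6
(ad+bc)·Cov[R, W] = (-44.734)·(-1) = 44.734
Cov[B, S] = -717.6 + 113.6 + 44.734 = -559.266.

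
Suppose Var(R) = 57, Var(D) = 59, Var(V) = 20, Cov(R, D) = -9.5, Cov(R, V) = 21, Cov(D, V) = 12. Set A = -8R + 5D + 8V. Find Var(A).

Var(A) = 5435

Var(A) = a²·Var(R) + b²·Var(D) + c²·Var(V) + 2ab·Cov(R, D) + 2ac·Cov(R, V) + 2bc·Cov(D, V), with a = -8, b = 5, c = 8.
= 3648 + 1475 + 1280 + 760 + (-2688) + 960
= 5435.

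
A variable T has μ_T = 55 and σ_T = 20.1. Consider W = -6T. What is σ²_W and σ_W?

W = -6T is linear with a = -6, b = 0.
σ²_T = 20.1² = 404.01.
σ²_W = a²·σ²_T = (-6)²·404.01 = 14544.36.
σ_W = |a|·σ_T = |-6|·20.1 = 120.6.

σ²_W = 14544.36, σ_W = 120.6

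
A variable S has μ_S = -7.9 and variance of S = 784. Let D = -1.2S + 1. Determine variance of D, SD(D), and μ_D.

D = -1.2S + 1 is linear with a = -1.2, b = 1.
variance of D = a²·variance of S = (-1.2)²·784 = 1128.96 (the additive constant 1 does not affect variance).
SD(S) = √784 = 28.
SD(D) = |a|·SD(S) = |-1.2|·28 = 33.6.
μ_D = a·μ_S + b = (-1.2)·(-7.9) + 1 = 10.48.

variance of D = 1128.96, SD(D) = 33.6, μ_D = 10.48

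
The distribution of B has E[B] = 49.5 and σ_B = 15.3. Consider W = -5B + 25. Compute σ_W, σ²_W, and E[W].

σ_W = 76.5, σ²_W = 5852.25, E[W] = -222.5

W = -5B + 25 is linear with a = -5, b = 25.
σ_W = |a|·σ_B = |-5|·15.3 = 76.5.
σ²_B = 15.3² = 234.09.
σ²_W = a²·σ²_B = (-5)²·234.09 = 5852.25 (the additive constant 25 does not affect variance).
E[W] = a·E[B] + b = (-5)·49.5 + 25 = -222.5.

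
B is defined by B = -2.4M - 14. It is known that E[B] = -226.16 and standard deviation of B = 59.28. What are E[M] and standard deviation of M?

E[M] = 88.4, standard deviation of M = 24.7

From B = -2.4M - 14: E[B] = a·E[M] + b, so E[M] = (E[B] − b)/a = (-226.16 − (-14))/(-2.4) = 88.4.
standard deviation of B = |a|·standard deviation of M, so standard deviation of M = 59.28/|-2.4| = 24.7.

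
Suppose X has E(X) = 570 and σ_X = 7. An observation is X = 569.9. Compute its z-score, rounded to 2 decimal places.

z = -0.01

z = (X − E(X)) / σ_X = (569.9 − 570) / 7 ≈ -0.01.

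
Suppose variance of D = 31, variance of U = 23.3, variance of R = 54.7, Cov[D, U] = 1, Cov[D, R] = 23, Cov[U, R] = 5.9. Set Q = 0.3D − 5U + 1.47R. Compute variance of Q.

variance of Q = 634.04723

variance of Q = a²·variance of D + b²·variance of U + c²·variance of R + 2ab·Cov[D, U] + 2ac·Cov[D, R] + 2bc·Cov[U, R], with a = 0.3, b = -5, c = 1.47.
= 2.79 + 582.5 + 118.20123 + (-3) + 20.286 + (-86.73)
= 634.04723.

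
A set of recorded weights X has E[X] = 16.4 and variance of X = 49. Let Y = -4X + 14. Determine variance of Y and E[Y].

Y = -4X + 14 is linear with a = -4, b = 14.
variance of Y = a²·variance of X = (-4)²·49 = 784 (the additive constant 14 does not affect variance).
E[Y] = a·E[X] + b = (-4)·16.4 + 14 = -51.6.

variance of Y = 784, E[Y] = -51.6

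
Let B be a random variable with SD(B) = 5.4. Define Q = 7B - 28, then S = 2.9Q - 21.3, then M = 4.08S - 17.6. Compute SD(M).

SD(M) = 447.2496

SD(Q) = |7|·5.4 = 37.8.
SD(S) = |2.9|·37.8 = 109.62.
SD(M) = |4.08|·109.62 = 447.2496.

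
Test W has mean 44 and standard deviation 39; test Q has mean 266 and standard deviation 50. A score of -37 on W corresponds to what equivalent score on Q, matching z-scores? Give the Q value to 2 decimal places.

z = (-37 − 44)/39 ≈ -2.0769.
Q = 266 + z·50 = 266 + (-37 − 44)·50/39 ≈ 162.15.

Q = 162.15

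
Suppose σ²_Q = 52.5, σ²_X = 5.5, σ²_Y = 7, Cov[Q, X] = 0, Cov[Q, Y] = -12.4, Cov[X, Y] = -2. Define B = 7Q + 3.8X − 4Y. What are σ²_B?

σ²_B = a²·σ²_Q + b²·σ²_X + c²·σ²_Y + 2ab·Cov[Q, X] + 2ac·Cov[Q, Y] + 2bc·Cov[X, Y], with a = 7, b = 3.8, c = -4.
= 2572.5 + 79.42 + 112 + 0 + 694.4 + 60.8
= 3519.12.

σ²_B = 3519.12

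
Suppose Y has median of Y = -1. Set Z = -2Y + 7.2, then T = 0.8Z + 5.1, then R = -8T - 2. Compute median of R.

median of R = -101.68

median of Z = (-2)·(-1) + 7.2 = 9.2.
median of T = 0.8·9.2 + 5.1 = 12.46.
median of R = (-8)·12.46 + (-2) = -101.68.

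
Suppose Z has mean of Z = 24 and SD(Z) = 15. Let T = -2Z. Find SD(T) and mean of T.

SD(T) = 30, mean of T = -48

T = -2Z is linear with a = -2, b = 0.
SD(T) = |a|·SD(Z) = |-2|·15 = 30.
mean of T = a·mean of Z + b = (-2)·24 = -48.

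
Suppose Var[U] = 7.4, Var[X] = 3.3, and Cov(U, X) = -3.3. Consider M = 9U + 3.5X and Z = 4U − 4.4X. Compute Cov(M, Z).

Cov(M, Z) = 300.06

By bilinearity, Cov(M, Z) = ac·Var[U] + bd·Var[X] + (ad+bc)·Cov(U, X), with a=9, b=3.5, c=4, d=-4.4.
ac·Var[U] = 9·4·7.4 = 266.4
bd·Var[X] = 3.5·(-4.4)·3.3 = -50.82
(ad+bc)·Cov(U, X) = (-25.6)·(-3.3) = 84.48
Cov(M, Z) = 266.4 + (-50.82) + 84.48 = 300.06.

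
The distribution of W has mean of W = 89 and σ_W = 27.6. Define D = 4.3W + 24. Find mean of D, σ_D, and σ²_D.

D = 4.3W + 24 is linear with a = 4.3, b = 24.
mean of D = a·mean of W + b = 4.3·89 + 24 = 406.7.
σ_D = |a|·σ_W = |4.3|·27.6 = 118.68.
σ²_W = 27.6² = 761.76.
σ²_D = a²·σ²_W = 4.3²·761.76 = 14084.9424 (the additive constant 24 does not affect variance).

mean of D = 406.7, σ_D = 118.68, σ²_D = 14084.9424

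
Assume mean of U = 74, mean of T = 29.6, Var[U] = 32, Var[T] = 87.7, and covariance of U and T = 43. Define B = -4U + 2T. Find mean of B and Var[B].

mean of B = (-4)·mean of U + 2·mean of T = (-4)·74 + 2·29.6 = -236.8.
Var[B] = a²·Var[U] + b²·Var[T] + 2ab·covariance of U and T with a = -4, b = 2.
= (-4)²·32 + 2²·87.7 + 2·(-4)·2·43
= 512 + 350.8 + (-688) = 174.8.

mean of B = -236.8, Var[B] = 174.8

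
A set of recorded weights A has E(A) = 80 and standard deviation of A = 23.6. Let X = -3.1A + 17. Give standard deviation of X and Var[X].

standard deviation of X = 73.16, Var[X] = 5352.3856

X = -3.1A + 17 is linear with a = -3.1, b = 17.
standard deviation of X = |a|·standard deviation of A = |-3.1|·23.6 = 73.16.
Var[A] = 23.6² = 556.96.
Var[X] = a²·Var[A] = (-3.1)²·556.96 = 5352.3856 (the additive constant 17 does not affect variance).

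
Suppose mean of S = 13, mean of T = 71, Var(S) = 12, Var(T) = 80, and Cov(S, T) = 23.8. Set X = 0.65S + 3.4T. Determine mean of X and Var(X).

mean of X = 249.85, Var(X) = 1035.066

mean of X = 0.65·mean of S + 3.4·mean of T = 0.65·13 + 3.4·71 = 249.85.
Var(X) = a²·Var(S) + b²·Var(T) + 2ab·Cov(S, T) with a = 0.65, b = 3.4.
= 0.65²·12 + 3.4²·80 + 2·0.65·3.4·23.8
= 5.07 + 924.8 + 105.196 = 1035.066.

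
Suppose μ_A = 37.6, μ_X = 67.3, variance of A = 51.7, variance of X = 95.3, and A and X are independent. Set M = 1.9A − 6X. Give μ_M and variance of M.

μ_M = -332.36, variance of M = 3617.437

μ_M = 1.9·μ_A + (-6)·μ_X = 1.9·37.6 + (-6)·67.3 = -332.36.
variance of M = a²·variance of A + b²·variance of X + 2ab·Cov(A, X) with a = 1.9, b = -6.
Independence gives Cov(A, X) = 0.
= 1.9²·51.7 + (-6)²·95.3 + 2·1.9·(-6)·0
= 186.637 + 3430.8 + 0 = 3617.437.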